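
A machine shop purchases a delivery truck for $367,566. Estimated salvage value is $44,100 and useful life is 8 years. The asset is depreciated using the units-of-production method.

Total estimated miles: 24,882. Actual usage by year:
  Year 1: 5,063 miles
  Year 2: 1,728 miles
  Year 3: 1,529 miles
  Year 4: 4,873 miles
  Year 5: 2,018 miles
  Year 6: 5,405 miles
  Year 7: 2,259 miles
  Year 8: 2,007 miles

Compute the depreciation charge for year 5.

$26,234

Depreciable base = $367,566 − $44,100 = $323,466.
Rate = $323,466 / 24,882 miles = $13 per mile.
Year 1: 5,063 × $13 = $65,819. Book value $301,747.
Year 2: 1,728 × $13 = $22,464. Book value $279,283.
Year 3: 1,529 × $13 = $19,877. Book value $259,406.
Year 4: 4,873 × $13 = $63,349. Book value $196,057.
Year 5: 2,018 × $13 = $26,234. Book value $169,823.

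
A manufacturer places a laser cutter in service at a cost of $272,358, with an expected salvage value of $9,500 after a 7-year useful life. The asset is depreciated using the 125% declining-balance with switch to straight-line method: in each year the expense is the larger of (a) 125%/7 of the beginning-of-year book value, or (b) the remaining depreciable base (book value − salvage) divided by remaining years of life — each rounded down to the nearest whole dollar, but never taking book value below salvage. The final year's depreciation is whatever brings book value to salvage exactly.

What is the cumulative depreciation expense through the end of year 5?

Depreciable base = $272,358 − $9,500 = $262,858.
Year 1: DB = ⌊$272,358 × 125%/7⌋ = $48,635; SL = ⌊$262,858/7⌋ = $37,551 → take DB $48,635. Book value $223,723.
Year 2: DB = ⌊$223,723 × 125%/7⌋ = $39,950; SL = ⌊$214,223/6⌋ = $35,703 → take DB $39,950. Book value $183,773.
Year 3: DB = ⌊$183,773 × 125%/7⌋ = $32,816; SL = ⌊$174,273/5⌋ = $34,854 → take SL $34,854. Book value $148,919.
Year 4: DB = ⌊$148,919 × 125%/7⌋ = $26,592; SL = ⌊$139,419/4⌋ = $34,854 → take SL $34,854. Book value $114,065.
Year 5: DB = ⌊$114,065 × 125%/7⌋ = $20,368; SL = ⌊$104,565/3⌋ = $34,855 → take SL $34,855. Book value $79,210.
Accumulated through year 5 = $272,358 − $79,210 = $193,148.

$193,148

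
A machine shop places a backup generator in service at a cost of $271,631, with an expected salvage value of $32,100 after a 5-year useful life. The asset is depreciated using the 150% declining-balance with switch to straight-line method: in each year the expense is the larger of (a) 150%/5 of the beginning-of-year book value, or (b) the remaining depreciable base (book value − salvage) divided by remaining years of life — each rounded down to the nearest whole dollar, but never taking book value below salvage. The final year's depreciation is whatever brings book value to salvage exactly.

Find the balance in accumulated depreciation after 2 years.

Depreciable base = $271,631 − $32,100 = $239,531.
Year 1: DB = ⌊$271,631 × 150%/5⌋ = $81,489; SL = ⌊$239,531/5⌋ = $47,906 → take DB $81,489. Book value $190,142.
Year 2: DB = ⌊$190,142 × 150%/5⌋ = $57,042; SL = ⌊$158,042/4⌋ = $39,510 → take DB $57,042. Book value $133,100.
Accumulated through year 2 = $271,631 − $133,100 = $138,531.

$138,531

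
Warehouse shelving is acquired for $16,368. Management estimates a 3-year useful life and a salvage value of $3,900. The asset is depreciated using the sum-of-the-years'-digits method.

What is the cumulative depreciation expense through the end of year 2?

Depreciable base = $16,368 − $3,900 = $12,468.
Sum of the years' digits = 3+2+1 = 6.
Year 1: $12,468 × 3/6 = $6,234. Book value $10,134.
Year 2: $12,468 × 2/6 = $4,156. Book value $5,978.
Accumulated through year 2 = $16,368 − $5,978 = $10,390.

$10,390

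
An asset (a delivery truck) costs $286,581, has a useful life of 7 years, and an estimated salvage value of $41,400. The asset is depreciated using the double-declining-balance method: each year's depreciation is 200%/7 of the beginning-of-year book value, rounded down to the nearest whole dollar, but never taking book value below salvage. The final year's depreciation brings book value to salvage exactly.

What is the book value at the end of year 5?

$53,286

Depreciable base = $286,581 − $41,400 = $245,181.
Year 1: ⌊$286,581 × 200%/7⌋ = $81,880. Book value $204,701.
Year 2: ⌊$204,701 × 200%/7⌋ = $58,486. Book value $146,215.
Year 3: ⌊$146,215 × 200%/7⌋ = $41,775. Book value $104,440.
Year 4: ⌊$104,440 × 200%/7⌋ = $29,840. Book value $74,600.
Year 5: ⌊$74,600 × 200%/7⌋ = $21,314. Book value $53,286.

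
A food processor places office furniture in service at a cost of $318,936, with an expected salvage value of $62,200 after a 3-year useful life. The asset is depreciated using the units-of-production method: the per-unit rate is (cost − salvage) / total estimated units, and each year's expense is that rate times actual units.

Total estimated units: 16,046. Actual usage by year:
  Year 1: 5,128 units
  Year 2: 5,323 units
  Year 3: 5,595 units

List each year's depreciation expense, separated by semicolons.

Depreciable base = $318,936 − $62,200 = $256,736.
Rate = $256,736 / 16,046 units = $16 per unit.
Year 1: 5,128 × $16 = $82,048. Book value $236,888.
Year 2: 5,323 × $16 = $85,168. Book value $151,720.
Year 3: 5,595 × $16 = $89,520. Book value $62,200.

$82,048; $85,168; $89,520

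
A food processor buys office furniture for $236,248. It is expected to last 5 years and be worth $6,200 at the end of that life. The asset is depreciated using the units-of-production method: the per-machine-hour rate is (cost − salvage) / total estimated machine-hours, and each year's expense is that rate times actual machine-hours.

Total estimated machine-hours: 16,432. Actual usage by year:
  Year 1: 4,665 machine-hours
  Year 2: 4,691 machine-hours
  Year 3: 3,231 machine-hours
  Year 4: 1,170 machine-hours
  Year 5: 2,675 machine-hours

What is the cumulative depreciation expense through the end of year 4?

Depreciable base = $236,248 − $6,200 = $230,048.
Rate = $230,048 / 16,432 machine-hours = $14 per machine-hour.
Year 1: 4,665 × $14 = $65,310. Book value $170,938.
Year 2: 4,691 × $14 = $65,674. Book value $105,264.
Year 3: 3,231 × $14 = $45,234. Book value $60,030.
Year 4: 1,170 × $14 = $16,380. Book value $43,650.
Accumulated through year 4 = $236,248 − $43,650 = $192,598.

$192,598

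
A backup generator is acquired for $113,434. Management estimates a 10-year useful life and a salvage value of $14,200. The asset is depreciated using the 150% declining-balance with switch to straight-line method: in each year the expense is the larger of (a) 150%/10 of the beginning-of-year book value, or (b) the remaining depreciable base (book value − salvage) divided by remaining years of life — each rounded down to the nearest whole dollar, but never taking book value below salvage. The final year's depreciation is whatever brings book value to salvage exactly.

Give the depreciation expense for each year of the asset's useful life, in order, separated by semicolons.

$17,015; $14,462; $12,293; $10,449; $8,882; $7,549; $7,146; $7,146; $7,146; $7,146

Depreciable base = $113,434 − $14,200 = $99,234.
Year 1: DB = ⌊$113,434 × 150%/10⌋ = $17,015; SL = ⌊$99,234/10⌋ = $9,923 → take DB $17,015. Book value $96,419.
Year 2: DB = ⌊$96,419 × 150%/10⌋ = $14,462; SL = ⌊$82,219/9⌋ = $9,135 → take DB $14,462. Book value $81,957.
Year 3: DB = ⌊$81,957 × 150%/10⌋ = $12,293; SL = ⌊$67,757/8⌋ = $8,469 → take DB $12,293. Book value $69,664.
Year 4: DB = ⌊$69,664 × 150%/10⌋ = $10,449; SL = ⌊$55,464/7⌋ = $7,923 → take DB $10,449. Book value $59,215.
Year 5: DB = ⌊$59,215 × 150%/10⌋ = $8,882; SL = ⌊$45,015/6⌋ = $7,502 → take DB $8,882. Book value $50,333.
Year 6: DB = ⌊$50,333 × 150%/10⌋ = $7,549; SL = ⌊$36,133/5⌋ = $7,226 → take DB $7,549. Book value $42,784.
Year 7: DB = ⌊$42,784 × 150%/10⌋ = $6,417; SL = ⌊$28,584/4⌋ = $7,146 → take SL $7,146. Book value $35,638.
Year 8: DB = ⌊$35,638 × 150%/10⌋ = $5,345; SL = ⌊$21,438/3⌋ = $7,146 → take SL $7,146. Book value $28,492.
Year 9: DB = ⌊$28,492 × 150%/10⌋ = $4,273; SL = ⌊$14,292/2⌋ = $7,146 → take SL $7,146. Book value $21,346.
Year 10 (final): $21,346 − $14,200 = $7,146. Book value $14,200.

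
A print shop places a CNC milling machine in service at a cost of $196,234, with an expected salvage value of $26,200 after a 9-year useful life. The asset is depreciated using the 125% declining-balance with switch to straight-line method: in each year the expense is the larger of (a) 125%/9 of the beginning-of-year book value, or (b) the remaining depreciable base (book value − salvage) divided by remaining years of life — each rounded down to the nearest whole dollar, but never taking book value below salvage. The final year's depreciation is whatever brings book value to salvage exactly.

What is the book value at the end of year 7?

$58,880

Depreciable base = $196,234 − $26,200 = $170,034.
Year 1: DB = ⌊$196,234 × 125%/9⌋ = $27,254; SL = ⌊$170,034/9⌋ = $18,892 → take DB $27,254. Book value $168,980.
Year 2: DB = ⌊$168,980 × 125%/9⌋ = $23,469; SL = ⌊$142,780/8⌋ = $17,847 → take DB $23,469. Book value $145,511.
Year 3: DB = ⌊$145,511 × 125%/9⌋ = $20,209; SL = ⌊$119,311/7⌋ = $17,044 → take DB $20,209. Book value $125,302.
Year 4: DB = ⌊$125,302 × 125%/9⌋ = $17,403; SL = ⌊$99,102/6⌋ = $16,517 → take DB $17,403. Book value $107,899.
Year 5: DB = ⌊$107,899 × 125%/9⌋ = $14,985; SL = ⌊$81,699/5⌋ = $16,339 → take SL $16,339. Book value $91,560.
Year 6: DB = ⌊$91,560 × 125%/9⌋ = $12,716; SL = ⌊$65,360/4⌋ = $16,340 → take SL $16,340. Book value $75,220.
Year 7: DB = ⌊$75,220 × 125%/9⌋ = $10,447; SL = ⌊$49,020/3⌋ = $16,340 → take SL $16,340. Book value $58,880.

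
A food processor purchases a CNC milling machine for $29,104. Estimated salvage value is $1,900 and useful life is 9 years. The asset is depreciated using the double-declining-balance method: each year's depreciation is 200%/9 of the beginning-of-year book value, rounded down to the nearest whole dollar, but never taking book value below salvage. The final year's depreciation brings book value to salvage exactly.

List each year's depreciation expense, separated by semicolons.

Depreciable base = $29,104 − $1,900 = $27,204.
Year 1: ⌊$29,104 × 200%/9⌋ = $6,467. Book value $22,637.
Year 2: ⌊$22,637 × 200%/9⌋ = $5,030. Book value $17,607.
Year 3: ⌊$17,607 × 200%/9⌋ = $3,912. Book value $13,695.
Year 4: ⌊$13,695 × 200%/9⌋ = $3,043. Book value $10,652.
Year 5: ⌊$10,652 × 200%/9⌋ = $2,367. Book value $8,285.
Year 6: ⌊$8,285 × 200%/9⌋ = $1,841. Book value $6,444.
Year 7: ⌊$6,444 × 200%/9⌋ = $1,432. Book value $5,012.
Year 8: ⌊$5,012 × 200%/9⌋ = $1,113. Book value $3,899.
Year 9 (final): $3,899 − $1,900 = $1,999. Book value $1,900.

$6,467; $5,030; $3,912; $3,043; $2,367; $1,841; $1,432; $1,113; $1,999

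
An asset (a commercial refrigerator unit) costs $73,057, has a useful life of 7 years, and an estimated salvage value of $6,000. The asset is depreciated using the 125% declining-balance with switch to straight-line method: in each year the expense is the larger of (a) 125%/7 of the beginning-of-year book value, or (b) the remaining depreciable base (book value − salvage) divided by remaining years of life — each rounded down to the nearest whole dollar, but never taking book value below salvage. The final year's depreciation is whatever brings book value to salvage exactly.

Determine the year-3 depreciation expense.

$8,802

Depreciable base = $73,057 − $6,000 = $67,057.
Year 1: DB = ⌊$73,057 × 125%/7⌋ = $13,045; SL = ⌊$67,057/7⌋ = $9,579 → take DB $13,045. Book value $60,012.
Year 2: DB = ⌊$60,012 × 125%/7⌋ = $10,716; SL = ⌊$54,012/6⌋ = $9,002 → take DB $10,716. Book value $49,296.
Year 3: DB = ⌊$49,296 × 125%/7⌋ = $8,802; SL = ⌊$43,296/5⌋ = $8,659 → take DB $8,802. Book value $40,494.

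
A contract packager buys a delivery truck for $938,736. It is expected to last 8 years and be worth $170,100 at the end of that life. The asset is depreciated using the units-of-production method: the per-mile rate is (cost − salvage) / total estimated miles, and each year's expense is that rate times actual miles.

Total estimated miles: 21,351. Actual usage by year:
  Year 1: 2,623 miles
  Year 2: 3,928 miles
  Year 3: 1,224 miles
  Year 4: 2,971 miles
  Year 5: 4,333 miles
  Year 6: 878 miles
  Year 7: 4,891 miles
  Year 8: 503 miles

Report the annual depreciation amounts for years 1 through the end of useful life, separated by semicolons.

$94,428; $141,408; $44,064; $106,956; $155,988; $31,608; $176,076; $18,108

Depreciable base = $938,736 − $170,100 = $768,636.
Rate = $768,636 / 21,351 miles = $36 per mile.
Year 1: 2,623 × $36 = $94,428. Book value $844,308.
Year 2: 3,928 × $36 = $141,408. Book value $702,900.
Year 3: 1,224 × $36 = $44,064. Book value $658,836.
Year 4: 2,971 × $36 = $106,956. Book value $551,880.
Year 5: 4,333 × $36 = $155,988. Book value $395,892.
Year 6: 878 × $36 = $31,608. Book value $364,284.
Year 7: 4,891 × $36 = $176,076. Book value $188,208.
Year 8: 503 × $36 = $18,108. Book value $170,100.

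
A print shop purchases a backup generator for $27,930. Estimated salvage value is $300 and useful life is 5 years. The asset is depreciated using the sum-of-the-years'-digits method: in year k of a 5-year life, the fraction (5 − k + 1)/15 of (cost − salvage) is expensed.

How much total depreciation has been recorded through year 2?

Depreciable base = $27,930 − $300 = $27,630.
Sum of the years' digits = 5+4+3+2+1 = 15.
Year 1: $27,630 × 5/15 = $9,210. Book value $18,720.
Year 2: $27,630 × 4/15 = $7,368. Book value $11,352.
Accumulated through year 2 = $27,930 − $11,352 = $16,578.

$16,578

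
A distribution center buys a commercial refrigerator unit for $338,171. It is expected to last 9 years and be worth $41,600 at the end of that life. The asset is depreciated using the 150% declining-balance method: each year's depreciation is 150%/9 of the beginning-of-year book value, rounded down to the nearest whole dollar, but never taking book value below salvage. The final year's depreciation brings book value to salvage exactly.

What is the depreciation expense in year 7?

$18,875

Depreciable base = $338,171 − $41,600 = $296,571.
Year 1: ⌊$338,171 × 150%/9⌋ = $56,361. Book value $281,810.
Year 2: ⌊$281,810 × 150%/9⌋ = $46,968. Book value $234,842.
Year 3: ⌊$234,842 × 150%/9⌋ = $39,140. Book value $195,702.
Year 4: ⌊$195,702 × 150%/9⌋ = $32,617. Book value $163,085.
Year 5: ⌊$163,085 × 150%/9⌋ = $27,180. Book value $135,905.
Year 6: ⌊$135,905 × 150%/9⌋ = $22,650. Book value $113,255.
Year 7: ⌊$113,255 × 150%/9⌋ = $18,875. Book value $94,380.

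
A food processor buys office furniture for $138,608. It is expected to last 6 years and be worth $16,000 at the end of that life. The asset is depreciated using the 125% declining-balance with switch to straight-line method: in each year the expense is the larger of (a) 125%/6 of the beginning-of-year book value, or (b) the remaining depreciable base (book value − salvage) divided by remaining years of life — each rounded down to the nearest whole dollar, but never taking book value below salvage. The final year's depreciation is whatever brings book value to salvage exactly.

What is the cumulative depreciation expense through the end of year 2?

Depreciable base = $138,608 − $16,000 = $122,608.
Year 1: DB = ⌊$138,608 × 125%/6⌋ = $28,876; SL = ⌊$122,608/6⌋ = $20,434 → take DB $28,876. Book value $109,732.
Year 2: DB = ⌊$109,732 × 125%/6⌋ = $22,860; SL = ⌊$93,732/5⌋ = $18,746 → take DB $22,860. Book value $86,872.
Accumulated through year 2 = $138,608 − $86,872 = $51,736.

$51,736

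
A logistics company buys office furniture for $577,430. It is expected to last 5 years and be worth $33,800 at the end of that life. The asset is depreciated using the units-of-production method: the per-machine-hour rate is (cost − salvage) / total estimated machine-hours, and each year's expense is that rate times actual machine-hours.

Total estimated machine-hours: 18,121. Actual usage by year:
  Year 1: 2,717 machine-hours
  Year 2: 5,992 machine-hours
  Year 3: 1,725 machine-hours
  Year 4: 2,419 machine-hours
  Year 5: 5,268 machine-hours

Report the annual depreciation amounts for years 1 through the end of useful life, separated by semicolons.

Depreciable base = $577,430 − $33,800 = $543,630.
Rate = $543,630 / 18,121 machine-hours = $30 per machine-hour.
Year 1: 2,717 × $30 = $81,510. Book value $495,920.
Year 2: 5,992 × $30 = $179,760. Book value $316,160.
Year 3: 1,725 × $30 = $51,750. Book value $264,410.
Year 4: 2,419 × $30 = $72,570. Book value $191,840.
Year 5: 5,268 × $30 = $158,040. Book value $33,800.

$81,510; $179,760; $51,750; $72,570; $158,040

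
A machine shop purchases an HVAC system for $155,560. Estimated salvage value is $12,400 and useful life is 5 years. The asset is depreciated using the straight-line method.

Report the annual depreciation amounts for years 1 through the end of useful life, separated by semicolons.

$28,632; $28,632; $28,632; $28,632; $28,632

Depreciable base = $155,560 − $12,400 = $143,160.
Annual expense = $143,160 / 5 = $28,632.
End of year 1: book value $126,928.
End of year 2: book value $98,296.
End of year 3: book value $69,664.
End of year 4: book value $41,032.
End of year 5: book value $12,400.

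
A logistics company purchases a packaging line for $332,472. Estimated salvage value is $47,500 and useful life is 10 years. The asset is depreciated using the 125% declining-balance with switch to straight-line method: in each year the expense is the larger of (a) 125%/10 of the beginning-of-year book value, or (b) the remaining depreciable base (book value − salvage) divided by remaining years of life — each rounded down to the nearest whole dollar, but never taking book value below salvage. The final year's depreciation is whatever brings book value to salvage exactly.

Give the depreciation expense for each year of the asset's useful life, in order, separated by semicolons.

Depreciable base = $332,472 − $47,500 = $284,972.
Year 1: DB = ⌊$332,472 × 125%/10⌋ = $41,559; SL = ⌊$284,972/10⌋ = $28,497 → take DB $41,559. Book value $290,913.
Year 2: DB = ⌊$290,913 × 125%/10⌋ = $36,364; SL = ⌊$243,413/9⌋ = $27,045 → take DB $36,364. Book value $254,549.
Year 3: DB = ⌊$254,549 × 125%/10⌋ = $31,818; SL = ⌊$207,049/8⌋ = $25,881 → take DB $31,818. Book value $222,731.
Year 4: DB = ⌊$222,731 × 125%/10⌋ = $27,841; SL = ⌊$175,231/7⌋ = $25,033 → take DB $27,841. Book value $194,890.
Year 5: DB = ⌊$194,890 × 125%/10⌋ = $24,361; SL = ⌊$147,390/6⌋ = $24,565 → take SL $24,565. Book value $170,325.
Year 6: DB = ⌊$170,325 × 125%/10⌋ = $21,290; SL = ⌊$122,825/5⌋ = $24,565 → take SL $24,565. Book value $145,760.
Year 7: DB = ⌊$145,760 × 125%/10⌋ = $18,220; SL = ⌊$98,260/4⌋ = $24,565 → take SL $24,565. Book value $121,195.
Year 8: DB = ⌊$121,195 × 125%/10⌋ = $15,149; SL = ⌊$73,695/3⌋ = $24,565 → take SL $24,565. Book value $96,630.
Year 9: DB = ⌊$96,630 × 125%/10⌋ = $12,078; SL = ⌊$49,130/2⌋ = $24,565 → take SL $24,565. Book value $72,065.
Year 10 (final): $72,065 − $47,500 = $24,565. Book value $47,500.

$41,559; $36,364; $31,818; $27,841; $24,565; $24,565; $24,565; $24,565; $24,565; $24,565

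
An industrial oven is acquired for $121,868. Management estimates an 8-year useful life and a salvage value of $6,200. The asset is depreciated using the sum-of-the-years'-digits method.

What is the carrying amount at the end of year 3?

$54,395

Depreciable base = $121,868 − $6,200 = $115,668.
Sum of the years' digits = 8+7+6+5+4+3+2+1 = 36.
Year 1: $115,668 × 8/36 = $25,704. Book value $96,164.
Year 2: $115,668 × 7/36 = $22,491. Book value $73,673.
Year 3: $115,668 × 6/36 = $19,278. Book value $54,395.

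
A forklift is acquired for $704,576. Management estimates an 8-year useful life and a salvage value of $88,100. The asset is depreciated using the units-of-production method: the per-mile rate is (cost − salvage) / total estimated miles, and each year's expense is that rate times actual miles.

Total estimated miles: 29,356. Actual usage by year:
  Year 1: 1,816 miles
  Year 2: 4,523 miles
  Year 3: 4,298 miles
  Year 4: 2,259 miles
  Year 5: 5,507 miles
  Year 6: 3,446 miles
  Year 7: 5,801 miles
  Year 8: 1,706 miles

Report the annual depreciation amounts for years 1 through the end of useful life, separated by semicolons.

Depreciable base = $704,576 − $88,100 = $616,476.
Rate = $616,476 / 29,356 miles = $21 per mile.
Year 1: 1,816 × $21 = $38,136. Book value $666,440.
Year 2: 4,523 × $21 = $94,983. Book value $571,457.
Year 3: 4,298 × $21 = $90,258. Book value $481,199.
Year 4: 2,259 × $21 = $47,439. Book value $433,760.
Year 5: 5,507 × $21 = $115,647. Book value $318,113.
Year 6: 3,446 × $21 = $72,366. Book value $245,747.
Year 7: 5,801 × $21 = $121,821. Book value $123,926.
Year 8: 1,706 × $21 = $35,826. Book value $88,100.

$38,136; $94,983; $90,258; $47,439; $115,647; $72,366; $121,821; $35,826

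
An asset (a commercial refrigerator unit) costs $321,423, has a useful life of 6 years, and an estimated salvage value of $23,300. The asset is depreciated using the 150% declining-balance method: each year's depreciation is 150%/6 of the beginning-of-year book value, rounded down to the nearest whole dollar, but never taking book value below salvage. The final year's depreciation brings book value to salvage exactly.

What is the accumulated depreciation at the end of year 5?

Depreciable base = $321,423 − $23,300 = $298,123.
Year 1: ⌊$321,423 × 150%/6⌋ = $80,355. Book value $241,068.
Year 2: ⌊$241,068 × 150%/6⌋ = $60,267. Book value $180,801.
Year 3: ⌊$180,801 × 150%/6⌋ = $45,200. Book value $135,601.
Year 4: ⌊$135,601 × 150%/6⌋ = $33,900. Book value $101,701.
Year 5: ⌊$101,701 × 150%/6⌋ = $25,425. Book value $76,276.
Accumulated through year 5 = $321,423 − $76,276 = $245,147.

$245,147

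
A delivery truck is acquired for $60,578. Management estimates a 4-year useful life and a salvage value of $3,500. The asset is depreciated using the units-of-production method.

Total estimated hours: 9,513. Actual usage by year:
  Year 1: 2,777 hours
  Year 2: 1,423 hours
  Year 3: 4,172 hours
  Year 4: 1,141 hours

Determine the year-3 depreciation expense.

Depreciable base = $60,578 − $3,500 = $57,078.
Rate = $57,078 / 9,513 hours = $6 per hour.
Year 1: 2,777 × $6 = $16,662. Book value $43,916.
Year 2: 1,423 × $6 = $8,538. Book value $35,378.
Year 3: 4,172 × $6 = $25,032. Book value $10,346.

$25,032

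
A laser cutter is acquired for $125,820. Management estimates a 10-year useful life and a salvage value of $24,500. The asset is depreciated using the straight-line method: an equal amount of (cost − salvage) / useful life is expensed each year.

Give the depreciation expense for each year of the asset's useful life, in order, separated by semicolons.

$10,132; $10,132; $10,132; $10,132; $10,132; $10,132; $10,132; $10,132; $10,132; $10,132

Depreciable base = $125,820 − $24,500 = $101,320.
Annual expense = $101,320 / 10 = $10,132.
End of year 1: book value $115,688.
End of year 2: book value $105,556.
End of year 3: book value $95,424.
End of year 4: book value $85,292.
End of year 5: book value $75,160.
End of year 6: book value $65,028.
End of year 7: book value $54,896.
End of year 8: book value $44,764.
End of year 9: book value $34,632.
End of year 10: book value $24,500.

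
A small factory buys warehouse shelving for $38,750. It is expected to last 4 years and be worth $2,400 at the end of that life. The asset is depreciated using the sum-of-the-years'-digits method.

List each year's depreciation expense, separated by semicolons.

$14,540; $10,905; $7,270; $3,635

Depreciable base = $38,750 − $2,400 = $36,350.
Sum of the years' digits = 4+3+2+1 = 10.
Year 1: $36,350 × 4/10 = $14,540. Book value $24,210.
Year 2: $36,350 × 3/10 = $10,905. Book value $13,305.
Year 3: $36,350 × 2/10 = $7,270. Book value $6,035.
Year 4: $36,350 × 1/10 = $3,635. Book value $2,400.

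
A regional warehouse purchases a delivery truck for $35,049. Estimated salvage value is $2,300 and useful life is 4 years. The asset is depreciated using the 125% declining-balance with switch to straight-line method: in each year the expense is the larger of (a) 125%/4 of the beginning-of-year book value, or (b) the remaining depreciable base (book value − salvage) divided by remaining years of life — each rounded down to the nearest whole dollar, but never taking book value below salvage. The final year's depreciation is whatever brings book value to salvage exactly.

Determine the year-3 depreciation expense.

Depreciable base = $35,049 − $2,300 = $32,749.
Year 1: DB = ⌊$35,049 × 125%/4⌋ = $10,952; SL = ⌊$32,749/4⌋ = $8,187 → take DB $10,952. Book value $24,097.
Year 2: DB = ⌊$24,097 × 125%/4⌋ = $7,530; SL = ⌊$21,797/3⌋ = $7,265 → take DB $7,530. Book value $16,567.
Year 3: DB = ⌊$16,567 × 125%/4⌋ = $5,177; SL = ⌊$14,267/2⌋ = $7,133 → take SL $7,133. Book value $9,434.

$7,133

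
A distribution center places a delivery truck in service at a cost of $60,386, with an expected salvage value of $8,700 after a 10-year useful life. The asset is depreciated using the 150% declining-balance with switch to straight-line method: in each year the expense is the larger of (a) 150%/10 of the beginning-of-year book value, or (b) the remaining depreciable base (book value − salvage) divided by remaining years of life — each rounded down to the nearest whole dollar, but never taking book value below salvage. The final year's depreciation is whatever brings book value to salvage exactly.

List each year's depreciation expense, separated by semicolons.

$9,057; $7,699; $6,544; $5,562; $4,728; $4,019; $3,519; $3,519; $3,519; $3,520

Depreciable base = $60,386 − $8,700 = $51,686.
Year 1: DB = ⌊$60,386 × 150%/10⌋ = $9,057; SL = ⌊$51,686/10⌋ = $5,168 → take DB $9,057. Book value $51,329.
Year 2: DB = ⌊$51,329 × 150%/10⌋ = $7,699; SL = ⌊$42,629/9⌋ = $4,736 → take DB $7,699. Book value $43,630.
Year 3: DB = ⌊$43,630 × 150%/10⌋ = $6,544; SL = ⌊$34,930/8⌋ = $4,366 → take DB $6,544. Book value $37,086.
Year 4: DB = ⌊$37,086 × 150%/10⌋ = $5,562; SL = ⌊$28,386/7⌋ = $4,055 → take DB $5,562. Book value $31,524.
Year 5: DB = ⌊$31,524 × 150%/10⌋ = $4,728; SL = ⌊$22,824/6⌋ = $3,804 → take DB $4,728. Book value $26,796.
Year 6: DB = ⌊$26,796 × 150%/10⌋ = $4,019; SL = ⌊$18,096/5⌋ = $3,619 → take DB $4,019. Book value $22,777.
Year 7: DB = ⌊$22,777 × 150%/10⌋ = $3,416; SL = ⌊$14,077/4⌋ = $3,519 → take SL $3,519. Book value $19,258.
Year 8: DB = ⌊$19,258 × 150%/10⌋ = $2,888; SL = ⌊$10,558/3⌋ = $3,519 → take SL $3,519. Book value $15,739.
Year 9: DB = ⌊$15,739 × 150%/10⌋ = $2,360; SL = ⌊$7,039/2⌋ = $3,519 → take SL $3,519. Book value $12,220.
Year 10 (final): $12,220 − $8,700 = $3,520. Book value $8,700.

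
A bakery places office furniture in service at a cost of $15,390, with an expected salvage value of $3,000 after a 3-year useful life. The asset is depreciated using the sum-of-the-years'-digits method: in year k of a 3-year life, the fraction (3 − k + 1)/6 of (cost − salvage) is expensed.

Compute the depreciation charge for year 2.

Depreciable base = $15,390 − $3,000 = $12,390.
Sum of the years' digits = 3+2+1 = 6.
Year 1: $12,390 × 3/6 = $6,195. Book value $9,195.
Year 2: $12,390 × 2/6 = $4,130. Book value $5,065.

$4,130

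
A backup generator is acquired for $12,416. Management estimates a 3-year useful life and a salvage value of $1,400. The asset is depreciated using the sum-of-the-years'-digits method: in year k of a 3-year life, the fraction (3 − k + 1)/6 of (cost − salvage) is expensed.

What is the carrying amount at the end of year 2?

$3,236

Depreciable base = $12,416 − $1,400 = $11,016.
Sum of the years' digits = 3+2+1 = 6.
Year 1: $11,016 × 3/6 = $5,508. Book value $6,908.
Year 2: $11,016 × 2/6 = $3,672. Book value $3,236.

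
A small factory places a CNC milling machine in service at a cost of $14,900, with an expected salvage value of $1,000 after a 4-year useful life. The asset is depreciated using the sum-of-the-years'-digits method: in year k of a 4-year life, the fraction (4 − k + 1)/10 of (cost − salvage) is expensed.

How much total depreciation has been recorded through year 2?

$9,730

Depreciable base = $14,900 − $1,000 = $13,900.
Sum of the years' digits = 4+3+2+1 = 10.
Year 1: $13,900 × 4/10 = $5,560. Book value $9,340.
Year 2: $13,900 × 3/10 = $4,170. Book value $5,170.
Accumulated through year 2 = $14,900 − $5,170 = $9,730.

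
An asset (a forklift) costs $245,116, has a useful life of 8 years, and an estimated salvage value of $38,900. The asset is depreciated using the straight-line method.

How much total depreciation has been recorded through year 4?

Depreciable base = $245,116 − $38,900 = $206,216.
Annual expense = $206,216 / 8 = $25,777.
End of year 1: book value $219,339.
End of year 2: book value $193,562.
End of year 3: book value $167,785.
End of year 4: book value $142,008.
Accumulated through year 4 = $245,116 − $142,008 = $103,108.

$103,108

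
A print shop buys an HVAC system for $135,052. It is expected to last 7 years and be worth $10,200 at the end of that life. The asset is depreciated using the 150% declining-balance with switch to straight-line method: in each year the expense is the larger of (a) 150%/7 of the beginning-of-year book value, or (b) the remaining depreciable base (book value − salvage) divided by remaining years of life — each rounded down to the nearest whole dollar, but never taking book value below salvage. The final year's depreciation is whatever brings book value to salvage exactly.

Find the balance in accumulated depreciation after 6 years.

Depreciable base = $135,052 − $10,200 = $124,852.
Year 1: DB = ⌊$135,052 × 150%/7⌋ = $28,939; SL = ⌊$124,852/7⌋ = $17,836 → take DB $28,939. Book value $106,113.
Year 2: DB = ⌊$106,113 × 150%/7⌋ = $22,738; SL = ⌊$95,913/6⌋ = $15,985 → take DB $22,738. Book value $83,375.
Year 3: DB = ⌊$83,375 × 150%/7⌋ = $17,866; SL = ⌊$73,175/5⌋ = $14,635 → take DB $17,866. Book value $65,509.
Year 4: DB = ⌊$65,509 × 150%/7⌋ = $14,037; SL = ⌊$55,309/4⌋ = $13,827 → take DB $14,037. Book value $51,472.
Year 5: DB = ⌊$51,472 × 150%/7⌋ = $11,029; SL = ⌊$41,272/3⌋ = $13,757 → take SL $13,757. Book value $37,715.
Year 6: DB = ⌊$37,715 × 150%/7⌋ = $8,081; SL = ⌊$27,515/2⌋ = $13,757 → take SL $13,757. Book value $23,958.
Accumulated through year 6 = $135,052 − $23,958 = $111,094.

$111,094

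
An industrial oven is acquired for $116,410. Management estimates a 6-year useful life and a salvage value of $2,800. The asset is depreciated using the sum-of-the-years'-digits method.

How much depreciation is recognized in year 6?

$5,410

Depreciable base = $116,410 − $2,800 = $113,610.
Sum of the years' digits = 6+5+4+3+2+1 = 21.
Year 1: $113,610 × 6/21 = $32,460. Book value $83,950.
Year 2: $113,610 × 5/21 = $27,050. Book value $56,900.
Year 3: $113,610 × 4/21 = $21,640. Book value $35,260.
Year 4: $113,610 × 3/21 = $16,230. Book value $19,030.
Year 5: $113,610 × 2/21 = $10,820. Book value $8,210.
Year 6: $113,610 × 1/21 = $5,410. Book value $2,800.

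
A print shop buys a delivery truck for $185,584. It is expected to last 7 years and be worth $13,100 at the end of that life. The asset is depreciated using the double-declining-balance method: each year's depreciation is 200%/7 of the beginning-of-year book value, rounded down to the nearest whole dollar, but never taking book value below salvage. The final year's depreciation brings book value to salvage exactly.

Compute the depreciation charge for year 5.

$13,802

Depreciable base = $185,584 − $13,100 = $172,484.
Year 1: ⌊$185,584 × 200%/7⌋ = $53,024. Book value $132,560.
Year 2: ⌊$132,560 × 200%/7⌋ = $37,874. Book value $94,686.
Year 3: ⌊$94,686 × 200%/7⌋ = $27,053. Book value $67,633.
Year 4: ⌊$67,633 × 200%/7⌋ = $19,323. Book value $48,310.
Year 5: ⌊$48,310 × 200%/7⌋ = $13,802. Book value $34,508.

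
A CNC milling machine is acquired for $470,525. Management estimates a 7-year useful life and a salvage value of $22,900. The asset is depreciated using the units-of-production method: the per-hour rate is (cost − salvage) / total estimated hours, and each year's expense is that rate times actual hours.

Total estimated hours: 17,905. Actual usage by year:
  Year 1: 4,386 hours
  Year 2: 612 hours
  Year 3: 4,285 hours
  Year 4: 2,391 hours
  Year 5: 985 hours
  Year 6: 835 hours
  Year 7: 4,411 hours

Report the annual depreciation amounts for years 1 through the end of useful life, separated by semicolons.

$109,650; $15,300; $107,125; $59,775; $24,625; $20,875; $110,275

Depreciable base = $470,525 − $22,900 = $447,625.
Rate = $447,625 / 17,905 hours = $25 per hour.
Year 1: 4,386 × $25 = $109,650. Book value $360,875.
Year 2: 612 × $25 = $15,300. Book value $345,575.
Year 3: 4,285 × $25 = $107,125. Book value $238,450.
Year 4: 2,391 × $25 = $59,775. Book value $178,675.
Year 5: 985 × $25 = $24,625. Book value $154,050.
Year 6: 835 × $25 = $20,875. Book value $133,175.
Year 7: 4,411 × $25 = $110,275. Book value $22,900.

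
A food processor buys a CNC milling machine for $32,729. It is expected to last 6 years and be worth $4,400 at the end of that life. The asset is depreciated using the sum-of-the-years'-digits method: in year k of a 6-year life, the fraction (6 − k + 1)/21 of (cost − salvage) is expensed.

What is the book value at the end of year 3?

$12,494

Depreciable base = $32,729 − $4,400 = $28,329.
Sum of the years' digits = 6+5+4+3+2+1 = 21.
Year 1: $28,329 × 6/21 = $8,094. Book value $24,635.
Year 2: $28,329 × 5/21 = $6,745. Book value $17,890.
Year 3: $28,329 × 4/21 = $5,396. Book value $12,494.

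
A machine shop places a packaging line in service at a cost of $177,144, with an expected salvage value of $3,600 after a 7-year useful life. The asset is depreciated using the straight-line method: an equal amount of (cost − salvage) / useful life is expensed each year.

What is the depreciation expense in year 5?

Depreciable base = $177,144 − $3,600 = $173,544.
Annual expense = $173,544 / 7 = $24,792.

$24,792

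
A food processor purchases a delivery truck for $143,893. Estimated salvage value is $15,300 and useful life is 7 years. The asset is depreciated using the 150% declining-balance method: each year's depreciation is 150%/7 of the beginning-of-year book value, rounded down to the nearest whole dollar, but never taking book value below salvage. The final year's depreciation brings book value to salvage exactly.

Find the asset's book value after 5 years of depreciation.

Depreciable base = $143,893 − $15,300 = $128,593.
Year 1: ⌊$143,893 × 150%/7⌋ = $30,834. Book value $113,059.
Year 2: ⌊$113,059 × 150%/7⌋ = $24,226. Book value $88,833.
Year 3: ⌊$88,833 × 150%/7⌋ = $19,035. Book value $69,798.
Year 4: ⌊$69,798 × 150%/7⌋ = $14,956. Book value $54,842.
Year 5: ⌊$54,842 × 150%/7⌋ = $11,751. Book value $43,091.

$43,091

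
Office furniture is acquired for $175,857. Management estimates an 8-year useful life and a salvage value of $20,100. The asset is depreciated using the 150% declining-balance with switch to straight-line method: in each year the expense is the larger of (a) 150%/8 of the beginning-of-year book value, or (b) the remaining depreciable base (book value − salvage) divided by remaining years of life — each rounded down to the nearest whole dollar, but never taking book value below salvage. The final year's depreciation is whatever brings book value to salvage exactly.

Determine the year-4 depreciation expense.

Depreciable base = $175,857 − $20,100 = $155,757.
Year 1: DB = ⌊$175,857 × 150%/8⌋ = $32,973; SL = ⌊$155,757/8⌋ = $19,469 → take DB $32,973. Book value $142,884.
Year 2: DB = ⌊$142,884 × 150%/8⌋ = $26,790; SL = ⌊$122,784/7⌋ = $17,540 → take DB $26,790. Book value $116,094.
Year 3: DB = ⌊$116,094 × 150%/8⌋ = $21,767; SL = ⌊$95,994/6⌋ = $15,999 → take DB $21,767. Book value $94,327.
Year 4: DB = ⌊$94,327 × 150%/8⌋ = $17,686; SL = ⌊$74,227/5⌋ = $14,845 → take DB $17,686. Book value $76,641.

$17,686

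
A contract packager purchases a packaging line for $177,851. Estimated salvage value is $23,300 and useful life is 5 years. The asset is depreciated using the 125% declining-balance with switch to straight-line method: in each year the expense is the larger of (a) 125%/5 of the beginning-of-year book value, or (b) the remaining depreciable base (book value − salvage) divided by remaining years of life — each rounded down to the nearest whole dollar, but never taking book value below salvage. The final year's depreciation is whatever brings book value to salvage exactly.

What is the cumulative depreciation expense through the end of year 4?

$128,970

Depreciable base = $177,851 − $23,300 = $154,551.
Year 1: DB = ⌊$177,851 × 125%/5⌋ = $44,462; SL = ⌊$154,551/5⌋ = $30,910 → take DB $44,462. Book value $133,389.
Year 2: DB = ⌊$133,389 × 125%/5⌋ = $33,347; SL = ⌊$110,089/4⌋ = $27,522 → take DB $33,347. Book value $100,042.
Year 3: DB = ⌊$100,042 × 125%/5⌋ = $25,010; SL = ⌊$76,742/3⌋ = $25,580 → take SL $25,580. Book value $74,462.
Year 4: DB = ⌊$74,462 × 125%/5⌋ = $18,615; SL = ⌊$51,162/2⌋ = $25,581 → take SL $25,581. Book value $48,881.
Accumulated through year 4 = $177,851 − $48,881 = $128,970.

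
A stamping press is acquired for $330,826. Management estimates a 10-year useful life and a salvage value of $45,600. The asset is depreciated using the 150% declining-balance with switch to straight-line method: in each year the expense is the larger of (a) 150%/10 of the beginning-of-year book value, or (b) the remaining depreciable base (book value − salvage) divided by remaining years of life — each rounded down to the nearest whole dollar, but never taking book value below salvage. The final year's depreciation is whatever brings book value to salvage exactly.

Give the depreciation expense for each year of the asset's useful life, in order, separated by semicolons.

$49,623; $42,180; $35,853; $30,475; $25,904; $22,018; $19,793; $19,793; $19,793; $19,794

Depreciable base = $330,826 − $45,600 = $285,226.
Year 1: DB = ⌊$330,826 × 150%/10⌋ = $49,623; SL = ⌊$285,226/10⌋ = $28,522 → take DB $49,623. Book value $281,203.
Year 2: DB = ⌊$281,203 × 150%/10⌋ = $42,180; SL = ⌊$235,603/9⌋ = $26,178 → take DB $42,180. Book value $239,023.
Year 3: DB = ⌊$239,023 × 150%/10⌋ = $35,853; SL = ⌊$193,423/8⌋ = $24,177 → take DB $35,853. Book value $203,170.
Year 4: DB = ⌊$203,170 × 150%/10⌋ = $30,475; SL = ⌊$157,570/7⌋ = $22,510 → take DB $30,475. Book value $172,695.
Year 5: DB = ⌊$172,695 × 150%/10⌋ = $25,904; SL = ⌊$127,095/6⌋ = $21,182 → take DB $25,904. Book value $146,791.
Year 6: DB = ⌊$146,791 × 150%/10⌋ = $22,018; SL = ⌊$101,191/5⌋ = $20,238 → take DB $22,018. Book value $124,773.
Year 7: DB = ⌊$124,773 × 150%/10⌋ = $18,715; SL = ⌊$79,173/4⌋ = $19,793 → take SL $19,793. Book value $104,980.
Year 8: DB = ⌊$104,980 × 150%/10⌋ = $15,747; SL = ⌊$59,380/3⌋ = $19,793 → take SL $19,793. Book value $85,187.
Year 9: DB = ⌊$85,187 × 150%/10⌋ = $12,778; SL = ⌊$39,587/2⌋ = $19,793 → take SL $19,793. Book value $65,394.
Year 10 (final): $65,394 − $45,600 = $19,794. Book value $45,600.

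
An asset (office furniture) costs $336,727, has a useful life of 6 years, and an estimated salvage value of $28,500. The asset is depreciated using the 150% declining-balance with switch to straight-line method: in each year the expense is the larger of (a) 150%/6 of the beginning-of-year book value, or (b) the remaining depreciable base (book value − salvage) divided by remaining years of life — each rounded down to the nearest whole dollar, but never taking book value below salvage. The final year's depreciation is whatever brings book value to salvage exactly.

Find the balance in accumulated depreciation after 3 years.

Depreciable base = $336,727 − $28,500 = $308,227.
Year 1: DB = ⌊$336,727 × 150%/6⌋ = $84,181; SL = ⌊$308,227/6⌋ = $51,371 → take DB $84,181. Book value $252,546.
Year 2: DB = ⌊$252,546 × 150%/6⌋ = $63,136; SL = ⌊$224,046/5⌋ = $44,809 → take DB $63,136. Book value $189,410.
Year 3: DB = ⌊$189,410 × 150%/6⌋ = $47,352; SL = ⌊$160,910/4⌋ = $40,227 → take DB $47,352. Book value $142,058.
Accumulated through year 3 = $336,727 − $142,058 = $194,669.

$194,669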